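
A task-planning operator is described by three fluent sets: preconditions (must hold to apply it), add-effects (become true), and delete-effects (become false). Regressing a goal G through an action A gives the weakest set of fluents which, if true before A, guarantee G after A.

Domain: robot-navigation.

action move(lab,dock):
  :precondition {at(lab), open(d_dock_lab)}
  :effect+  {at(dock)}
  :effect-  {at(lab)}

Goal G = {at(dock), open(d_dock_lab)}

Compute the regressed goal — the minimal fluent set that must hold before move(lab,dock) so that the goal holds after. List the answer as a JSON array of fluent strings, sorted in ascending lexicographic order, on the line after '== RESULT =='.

Regress:
  G ∩ del = {}  (empty — regression defined)
  G \ add = {at(dock), open(d_dock_lab)} \ {at(dock)} = {open(d_dock_lab)}
  ∪ pre   = {open(d_dock_lab)} ∪ {at(lab), open(d_dock_lab)}
          = {at(lab), open(d_dock_lab)}

== RESULT ==
["at(lab)", "open(d_dock_lab)"]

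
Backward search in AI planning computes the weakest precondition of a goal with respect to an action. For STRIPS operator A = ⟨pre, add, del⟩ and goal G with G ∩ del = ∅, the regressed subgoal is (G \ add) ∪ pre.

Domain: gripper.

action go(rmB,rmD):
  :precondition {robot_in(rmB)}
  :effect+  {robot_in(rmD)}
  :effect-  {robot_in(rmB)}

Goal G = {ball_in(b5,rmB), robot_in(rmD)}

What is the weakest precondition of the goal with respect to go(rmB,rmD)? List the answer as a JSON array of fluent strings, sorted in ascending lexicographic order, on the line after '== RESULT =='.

Regress:
  G ∩ del = {}  (empty — regression defined)
  G \ add = {ball_in(b5,rmB), robot_in(rmD)} \ {robot_in(rmD)} = {ball_in(b5,rmB)}
  ∪ pre   = {ball_in(b5,rmB)} ∪ {robot_in(rmB)}
          = {ball_in(b5,rmB), robot_in(rmB)}

== RESULT ==
["ball_in(b5,rmB)", "robot_in(rmB)"]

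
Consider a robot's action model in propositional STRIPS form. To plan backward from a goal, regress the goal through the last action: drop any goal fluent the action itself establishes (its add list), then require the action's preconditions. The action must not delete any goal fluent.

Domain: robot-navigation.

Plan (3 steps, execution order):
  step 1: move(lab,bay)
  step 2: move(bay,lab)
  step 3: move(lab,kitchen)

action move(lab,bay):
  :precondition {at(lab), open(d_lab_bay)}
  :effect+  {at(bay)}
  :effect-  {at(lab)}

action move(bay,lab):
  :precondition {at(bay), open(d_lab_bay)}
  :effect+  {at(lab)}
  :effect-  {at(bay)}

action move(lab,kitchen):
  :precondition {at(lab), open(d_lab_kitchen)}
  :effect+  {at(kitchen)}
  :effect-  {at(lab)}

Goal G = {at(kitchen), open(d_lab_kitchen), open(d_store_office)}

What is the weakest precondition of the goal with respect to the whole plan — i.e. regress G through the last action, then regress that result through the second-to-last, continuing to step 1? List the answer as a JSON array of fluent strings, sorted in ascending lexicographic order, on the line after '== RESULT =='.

Work backward from the goal:
  through step 3 (move(lab,kitchen)): drop {at(kitchen)}, keep {open(d_lab_kitchen), open(d_store_office)}, require {at(lab), open(d_lab_kitchen)}
    → {at(lab), open(d_lab_kitchen), open(d_store_office)}
  through step 2 (move(bay,lab)): drop {at(lab)}, keep {open(d_lab_kitchen), open(d_store_office)}, require {at(bay), open(d_lab_bay)}
    → {at(bay), open(d_lab_bay), open(d_lab_kitchen), open(d_store_office)}
  through step 1 (move(lab,bay)): drop {at(bay)}, keep {open(d_lab_bay), open(d_lab_kitchen), open(d_store_office)}, require {at(lab), open(d_lab_bay)}
    → {at(lab), open(d_lab_bay), open(d_lab_kitchen), open(d_store_office)}

== RESULT ==
["at(lab)", "open(d_lab_bay)", "open(d_lab_kitchen)", "open(d_store_office)"]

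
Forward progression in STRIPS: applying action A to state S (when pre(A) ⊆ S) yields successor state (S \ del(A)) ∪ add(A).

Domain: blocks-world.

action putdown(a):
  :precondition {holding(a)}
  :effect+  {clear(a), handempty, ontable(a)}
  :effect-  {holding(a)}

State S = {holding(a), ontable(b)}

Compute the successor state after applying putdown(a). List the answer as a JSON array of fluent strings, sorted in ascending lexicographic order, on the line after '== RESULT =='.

Progress:
  pre ⊆ S: {holding(a)} ⊆ S  — applicable
  S \ del = {ontable(b)}
  ∪ add   = {clear(a), handempty, ontable(a), ontable(b)}

== RESULT ==
["clear(a)", "handempty", "ontable(a)", "ontable(b)"]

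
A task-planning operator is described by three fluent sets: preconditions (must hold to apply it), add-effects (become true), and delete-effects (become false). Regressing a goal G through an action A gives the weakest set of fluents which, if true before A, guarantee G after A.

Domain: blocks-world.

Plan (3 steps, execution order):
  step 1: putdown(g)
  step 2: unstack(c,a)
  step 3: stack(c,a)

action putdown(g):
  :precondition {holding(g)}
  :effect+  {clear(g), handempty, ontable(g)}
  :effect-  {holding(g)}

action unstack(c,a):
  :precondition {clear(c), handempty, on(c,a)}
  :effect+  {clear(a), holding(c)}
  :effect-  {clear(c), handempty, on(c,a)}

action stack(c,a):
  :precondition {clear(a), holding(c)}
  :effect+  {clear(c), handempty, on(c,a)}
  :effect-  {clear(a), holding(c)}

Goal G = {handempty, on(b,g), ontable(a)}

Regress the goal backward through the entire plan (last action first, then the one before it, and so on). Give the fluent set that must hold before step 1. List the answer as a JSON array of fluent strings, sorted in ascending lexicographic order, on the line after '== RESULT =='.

Work backward from the goal:
  through step 3 (stack(c,a)): drop {handempty}, keep {on(b,g), ontable(a)}, require {clear(a), holding(c)}
    → {clear(a), holding(c), on(b,g), ontable(a)}
  through step 2 (unstack(c,a)): drop {clear(a), holding(c)}, keep {on(b,g), ontable(a)}, require {clear(c), handempty, on(c,a)}
    → {clear(c), handempty, on(b,g), on(c,a), ontable(a)}
  through step 1 (putdown(g)): drop {handempty}, keep {clear(c), on(b,g), on(c,a), ontable(a)}, require {holding(g)}
    → {clear(c), holding(g), on(b,g), on(c,a), ontable(a)}

== RESULT ==
["clear(c)", "holding(g)", "on(b,g)", "on(c,a)", "ontable(a)"]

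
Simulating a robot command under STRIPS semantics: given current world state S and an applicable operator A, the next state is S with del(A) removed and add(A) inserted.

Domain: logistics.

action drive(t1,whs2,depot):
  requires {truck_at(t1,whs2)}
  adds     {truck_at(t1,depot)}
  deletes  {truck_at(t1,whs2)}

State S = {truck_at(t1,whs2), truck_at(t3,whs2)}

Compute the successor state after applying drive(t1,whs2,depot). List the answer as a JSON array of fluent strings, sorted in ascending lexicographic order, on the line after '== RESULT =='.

Progress:
  pre ⊆ S: {truck_at(t1,whs2)} ⊆ S  — applicable
  S \ del = {truck_at(t3,whs2)}
  ∪ add   = {truck_at(t1,depot), truck_at(t3,whs2)}

== RESULT ==
["truck_at(t1,depot)", "truck_at(t3,whs2)"]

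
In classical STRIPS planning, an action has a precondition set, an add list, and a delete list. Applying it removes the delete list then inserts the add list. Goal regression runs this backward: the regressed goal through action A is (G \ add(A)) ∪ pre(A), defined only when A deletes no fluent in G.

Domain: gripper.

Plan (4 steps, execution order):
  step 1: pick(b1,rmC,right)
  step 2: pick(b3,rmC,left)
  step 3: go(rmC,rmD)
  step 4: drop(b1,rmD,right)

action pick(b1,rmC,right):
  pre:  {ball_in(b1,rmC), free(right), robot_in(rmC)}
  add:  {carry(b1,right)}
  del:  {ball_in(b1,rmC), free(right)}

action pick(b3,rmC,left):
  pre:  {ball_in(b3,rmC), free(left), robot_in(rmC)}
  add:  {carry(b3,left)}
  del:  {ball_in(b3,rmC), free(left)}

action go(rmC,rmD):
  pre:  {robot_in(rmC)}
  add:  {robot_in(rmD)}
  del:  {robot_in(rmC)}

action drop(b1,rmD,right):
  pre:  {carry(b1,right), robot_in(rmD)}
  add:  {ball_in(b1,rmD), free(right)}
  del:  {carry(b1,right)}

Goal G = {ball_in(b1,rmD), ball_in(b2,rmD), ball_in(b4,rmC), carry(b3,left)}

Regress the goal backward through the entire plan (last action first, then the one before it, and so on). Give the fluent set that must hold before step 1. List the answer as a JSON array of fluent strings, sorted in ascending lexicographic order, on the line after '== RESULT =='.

Work backward from the goal:
  through step 4 (drop(b1,rmD,right)): drop {ball_in(b1,rmD)}, keep {ball_in(b2,rmD), ball_in(b4,rmC), carry(b3,left)}, require {carry(b1,right), robot_in(rmD)}
    → {ball_in(b2,rmD), ball_in(b4,rmC), carry(b1,right), carry(b3,left), robot_in(rmD)}
  through step 3 (go(rmC,rmD)): drop {robot_in(rmD)}, keep {ball_in(b2,rmD), ball_in(b4,rmC), carry(b1,right), carry(b3,left)}, require {robot_in(rmC)}
    → {ball_in(b2,rmD), ball_in(b4,rmC), carry(b1,right), carry(b3,left), robot_in(rmC)}
  through step 2 (pick(b3,rmC,left)): drop {carry(b3,left)}, keep {ball_in(b2,rmD), ball_in(b4,rmC), carry(b1,right), robot_in(rmC)}, require {ball_in(b3,rmC), free(left), robot_in(rmC)}
    → {ball_in(b2,rmD), ball_in(b3,rmC), ball_in(b4,rmC), carry(b1,right), free(left), robot_in(rmC)}
  through step 1 (pick(b1,rmC,right)): drop {carry(b1,right)}, keep {ball_in(b2,rmD), ball_in(b3,rmC), ball_in(b4,rmC), free(left), robot_in(rmC)}, require {ball_in(b1,rmC), free(right), robot_in(rmC)}
    → {ball_in(b1,rmC), ball_in(b2,rmD), ball_in(b3,rmC), ball_in(b4,rmC), free(left), free(right), robot_in(rmC)}

== RESULT ==
["ball_in(b1,rmC)", "ball_in(b2,rmD)", "ball_in(b3,rmC)", "ball_in(b4,rmC)", "free(left)", "free(right)", "robot_in(rmC)"]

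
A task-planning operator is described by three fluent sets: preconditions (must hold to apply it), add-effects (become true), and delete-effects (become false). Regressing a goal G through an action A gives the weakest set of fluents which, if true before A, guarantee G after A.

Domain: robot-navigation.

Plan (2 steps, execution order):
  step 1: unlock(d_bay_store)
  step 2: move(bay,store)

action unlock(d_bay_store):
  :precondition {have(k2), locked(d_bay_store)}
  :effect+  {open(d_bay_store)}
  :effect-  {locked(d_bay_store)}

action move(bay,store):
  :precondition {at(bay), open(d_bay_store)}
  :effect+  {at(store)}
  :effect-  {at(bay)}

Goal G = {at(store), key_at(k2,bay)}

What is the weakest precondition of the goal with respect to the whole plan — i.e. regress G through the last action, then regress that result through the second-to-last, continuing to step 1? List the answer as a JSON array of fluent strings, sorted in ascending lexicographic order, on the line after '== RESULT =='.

Regress step by step:
  through step 2 (move(bay,store)): drop {at(store)}, keep {key_at(k2,bay)}, require {at(bay), open(d_bay_store)}
    → {at(bay), key_at(k2,bay), open(d_bay_store)}
  through step 1 (unlock(d_bay_store)): drop {open(d_bay_store)}, keep {at(bay), key_at(k2,bay)}, require {have(k2), locked(d_bay_store)}
    → {at(bay), have(k2), key_at(k2,bay), locked(d_bay_store)}

== RESULT ==
["at(bay)", "have(k2)", "key_at(k2,bay)", "locked(d_bay_store)"]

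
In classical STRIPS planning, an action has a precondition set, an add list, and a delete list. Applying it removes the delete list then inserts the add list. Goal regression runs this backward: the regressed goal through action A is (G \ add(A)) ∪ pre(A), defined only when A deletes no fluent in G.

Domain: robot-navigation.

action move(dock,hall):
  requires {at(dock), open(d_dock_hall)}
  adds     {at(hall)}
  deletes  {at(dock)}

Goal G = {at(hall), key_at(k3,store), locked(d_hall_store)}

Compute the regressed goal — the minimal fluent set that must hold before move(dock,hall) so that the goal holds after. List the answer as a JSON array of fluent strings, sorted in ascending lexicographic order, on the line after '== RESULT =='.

Regress:
  G ∩ del = {}  (empty — regression defined)
  G \ add = {at(hall), key_at(k3,store), locked(d_hall_store)} \ {at(hall)} = {key_at(k3,store), locked(d_hall_store)}
  ∪ pre   = {key_at(k3,store), locked(d_hall_store)} ∪ {at(dock), open(d_dock_hall)}
          = {at(dock), key_at(k3,store), locked(d_hall_store), open(d_dock_hall)}

== RESULT ==
["at(dock)", "key_at(k3,store)", "locked(d_hall_store)", "open(d_dock_hall)"]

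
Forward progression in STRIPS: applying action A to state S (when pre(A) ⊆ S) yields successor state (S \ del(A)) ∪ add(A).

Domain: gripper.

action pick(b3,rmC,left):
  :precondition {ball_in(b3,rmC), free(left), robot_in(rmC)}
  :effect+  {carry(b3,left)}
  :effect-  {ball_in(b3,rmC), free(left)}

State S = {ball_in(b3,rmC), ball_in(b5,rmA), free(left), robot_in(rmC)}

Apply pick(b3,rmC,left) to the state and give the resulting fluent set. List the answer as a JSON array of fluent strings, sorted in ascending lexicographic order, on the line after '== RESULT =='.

Progress:
  pre ⊆ S: {ball_in(b3,rmC), free(left), robot_in(rmC)} ⊆ S  — applicable
  S \ del = {ball_in(b5,rmA), robot_in(rmC)}
  ∪ add   = {ball_in(b5,rmA), carry(b3,left), robot_in(rmC)}

== RESULT ==
["ball_in(b5,rmA)", "carry(b3,left)", "robot_in(rmC)"]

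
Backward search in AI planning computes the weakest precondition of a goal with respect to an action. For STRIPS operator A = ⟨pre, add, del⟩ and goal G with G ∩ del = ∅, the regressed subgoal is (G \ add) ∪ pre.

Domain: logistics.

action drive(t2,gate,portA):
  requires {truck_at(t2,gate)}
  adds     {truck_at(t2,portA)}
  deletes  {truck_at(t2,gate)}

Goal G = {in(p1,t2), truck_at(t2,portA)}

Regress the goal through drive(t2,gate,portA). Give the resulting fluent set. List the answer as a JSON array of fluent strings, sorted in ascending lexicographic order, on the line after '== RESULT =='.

Regress:
  G ∩ del = {}  (empty — regression defined)
  G \ add = {in(p1,t2), truck_at(t2,portA)} \ {truck_at(t2,portA)} = {in(p1,t2)}
  ∪ pre   = {in(p1,t2)} ∪ {truck_at(t2,gate)}
          = {in(p1,t2), truck_at(t2,gate)}

== RESULT ==
["in(p1,t2)", "truck_at(t2,gate)"]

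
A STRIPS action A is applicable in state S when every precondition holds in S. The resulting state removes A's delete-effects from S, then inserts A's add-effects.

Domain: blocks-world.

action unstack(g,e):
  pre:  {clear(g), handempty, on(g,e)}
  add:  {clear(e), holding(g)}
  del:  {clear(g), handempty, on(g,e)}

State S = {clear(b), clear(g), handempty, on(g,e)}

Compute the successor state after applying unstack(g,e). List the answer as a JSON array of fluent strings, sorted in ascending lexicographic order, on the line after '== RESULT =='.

Progress:
  pre ⊆ S: {clear(g), handempty, on(g,e)} ⊆ S  — applicable
  S \ del = {clear(b)}
  ∪ add   = {clear(b), clear(e), holding(g)}

== RESULT ==
["clear(b)", "clear(e)", "holding(g)"]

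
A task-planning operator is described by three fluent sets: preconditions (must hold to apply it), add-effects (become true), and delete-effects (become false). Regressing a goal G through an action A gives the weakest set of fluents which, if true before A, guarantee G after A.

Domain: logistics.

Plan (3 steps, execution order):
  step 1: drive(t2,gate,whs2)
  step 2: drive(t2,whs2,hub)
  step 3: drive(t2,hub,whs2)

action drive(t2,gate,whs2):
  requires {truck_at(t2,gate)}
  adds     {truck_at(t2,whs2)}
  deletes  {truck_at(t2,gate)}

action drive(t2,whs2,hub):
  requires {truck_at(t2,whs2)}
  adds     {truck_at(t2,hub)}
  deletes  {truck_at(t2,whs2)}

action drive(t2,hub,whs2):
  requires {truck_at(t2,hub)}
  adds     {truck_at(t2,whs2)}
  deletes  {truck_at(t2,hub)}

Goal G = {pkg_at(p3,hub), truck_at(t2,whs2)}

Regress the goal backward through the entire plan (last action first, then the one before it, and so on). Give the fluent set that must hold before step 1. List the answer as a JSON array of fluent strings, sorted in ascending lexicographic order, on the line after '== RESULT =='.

Work backward from the goal:
  through step 3 (drive(t2,hub,whs2)): drop {truck_at(t2,whs2)}, keep {pkg_at(p3,hub)}, require {truck_at(t2,hub)}
    → {pkg_at(p3,hub), truck_at(t2,hub)}
  through step 2 (drive(t2,whs2,hub)): drop {truck_at(t2,hub)}, keep {pkg_at(p3,hub)}, require {truck_at(t2,whs2)}
    → {pkg_at(p3,hub), truck_at(t2,whs2)}
  through step 1 (drive(t2,gate,whs2)): drop {truck_at(t2,whs2)}, keep {pkg_at(p3,hub)}, require {truck_at(t2,gate)}
    → {pkg_at(p3,hub), truck_at(t2,gate)}

== RESULT ==
["pkg_at(p3,hub)", "truck_at(t2,gate)"]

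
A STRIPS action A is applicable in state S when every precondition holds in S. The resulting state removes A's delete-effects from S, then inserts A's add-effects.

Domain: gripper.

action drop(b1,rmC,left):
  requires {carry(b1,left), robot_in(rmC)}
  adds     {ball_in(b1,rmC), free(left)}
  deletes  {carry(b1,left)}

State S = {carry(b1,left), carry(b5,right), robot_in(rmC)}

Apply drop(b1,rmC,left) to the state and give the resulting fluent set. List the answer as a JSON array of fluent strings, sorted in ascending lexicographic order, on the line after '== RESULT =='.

Progress:
  pre ⊆ S: {carry(b1,left), robot_in(rmC)} ⊆ S  — applicable
  S \ del = {carry(b5,right), robot_in(rmC)}
  ∪ add   = {ball_in(b1,rmC), carry(b5,right), free(left), robot_in(rmC)}

== RESULT ==
["ball_in(b1,rmC)", "carry(b5,right)", "free(left)", "robot_in(rmC)"]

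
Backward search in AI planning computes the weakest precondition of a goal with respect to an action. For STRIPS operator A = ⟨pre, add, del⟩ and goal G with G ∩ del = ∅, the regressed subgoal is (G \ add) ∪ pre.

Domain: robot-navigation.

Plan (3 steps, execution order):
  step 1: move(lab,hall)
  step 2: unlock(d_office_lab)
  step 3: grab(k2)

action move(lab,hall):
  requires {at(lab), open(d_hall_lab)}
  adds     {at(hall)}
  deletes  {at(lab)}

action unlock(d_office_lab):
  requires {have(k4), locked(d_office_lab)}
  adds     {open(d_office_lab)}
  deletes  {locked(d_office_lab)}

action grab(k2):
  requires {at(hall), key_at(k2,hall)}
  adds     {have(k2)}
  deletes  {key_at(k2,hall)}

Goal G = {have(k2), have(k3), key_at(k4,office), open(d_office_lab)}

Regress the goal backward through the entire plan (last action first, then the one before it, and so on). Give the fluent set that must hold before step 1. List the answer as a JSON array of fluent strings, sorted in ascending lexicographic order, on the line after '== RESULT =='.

Regress step by step:
  through step 3 (grab(k2)): drop {have(k2)}, keep {have(k3), key_at(k4,office), open(d_office_lab)}, require {at(hall), key_at(k2,hall)}
    → {at(hall), have(k3), key_at(k2,hall), key_at(k4,office), open(d_office_lab)}
  through step 2 (unlock(d_office_lab)): drop {open(d_office_lab)}, keep {at(hall), have(k3), key_at(k2,hall), key_at(k4,office)}, require {have(k4), locked(d_office_lab)}
    → {at(hall), have(k3), have(k4), key_at(k2,hall), key_at(k4,office), locked(d_office_lab)}
  through step 1 (move(lab,hall)): drop {at(hall)}, keep {have(k3), have(k4), key_at(k2,hall), key_at(k4,office), locked(d_office_lab)}, require {at(lab), open(d_hall_lab)}
    → {at(lab), have(k3), have(k4), key_at(k2,hall), key_at(k4,office), locked(d_office_lab), open(d_hall_lab)}

== RESULT ==
["at(lab)", "have(k3)", "have(k4)", "key_at(k2,hall)", "key_at(k4,office)", "locked(d_office_lab)", "open(d_hall_lab)"]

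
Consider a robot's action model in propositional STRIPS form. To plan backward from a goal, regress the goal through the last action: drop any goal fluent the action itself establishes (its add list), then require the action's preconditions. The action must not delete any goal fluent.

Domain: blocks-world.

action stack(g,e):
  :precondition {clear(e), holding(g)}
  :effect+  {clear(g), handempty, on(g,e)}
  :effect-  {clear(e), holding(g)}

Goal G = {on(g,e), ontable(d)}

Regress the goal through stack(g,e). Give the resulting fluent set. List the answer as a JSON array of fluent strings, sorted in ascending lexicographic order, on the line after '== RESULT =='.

Regress:
  G ∩ del = {}  (empty — regression defined)
  G \ add = {on(g,e), ontable(d)} \ {clear(g), handempty, on(g,e)} = {ontable(d)}
  ∪ pre   = {ontable(d)} ∪ {clear(e), holding(g)}
          = {clear(e), holding(g), ontable(d)}

== RESULT ==
["clear(e)", "holding(g)", "ontable(d)"]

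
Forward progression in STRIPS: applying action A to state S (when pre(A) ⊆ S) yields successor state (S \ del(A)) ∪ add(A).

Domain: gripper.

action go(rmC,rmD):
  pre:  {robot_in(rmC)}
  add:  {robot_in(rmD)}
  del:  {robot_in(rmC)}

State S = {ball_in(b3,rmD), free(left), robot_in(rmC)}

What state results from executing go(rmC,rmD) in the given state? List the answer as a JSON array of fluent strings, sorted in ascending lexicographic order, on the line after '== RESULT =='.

Progress:
  pre ⊆ S: {robot_in(rmC)} ⊆ S  — applicable
  S \ del = {ball_in(b3,rmD), free(left)}
  ∪ add   = {ball_in(b3,rmD), free(left), robot_in(rmD)}

== RESULT ==
["ball_in(b3,rmD)", "free(left)", "robot_in(rmD)"]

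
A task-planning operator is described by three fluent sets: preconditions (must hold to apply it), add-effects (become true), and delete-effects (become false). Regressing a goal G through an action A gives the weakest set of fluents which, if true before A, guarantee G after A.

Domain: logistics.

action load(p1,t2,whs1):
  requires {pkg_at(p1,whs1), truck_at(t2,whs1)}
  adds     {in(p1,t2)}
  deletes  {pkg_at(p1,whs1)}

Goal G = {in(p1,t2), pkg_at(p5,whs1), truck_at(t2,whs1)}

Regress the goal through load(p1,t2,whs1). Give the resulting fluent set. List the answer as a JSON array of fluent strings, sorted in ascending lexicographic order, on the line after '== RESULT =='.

Compute (G \ add) ∪ pre:
  G ∩ del = {}  (empty — regression defined)
  G \ add = {in(p1,t2), pkg_at(p5,whs1), truck_at(t2,whs1)} \ {in(p1,t2)} = {pkg_at(p5,whs1), truck_at(t2,whs1)}
  ∪ pre   = {pkg_at(p5,whs1), truck_at(t2,whs1)} ∪ {pkg_at(p1,whs1), truck_at(t2,whs1)}
          = {pkg_at(p1,whs1), pkg_at(p5,whs1), truck_at(t2,whs1)}

== RESULT ==
["pkg_at(p1,whs1)", "pkg_at(p5,whs1)", "truck_at(t2,whs1)"]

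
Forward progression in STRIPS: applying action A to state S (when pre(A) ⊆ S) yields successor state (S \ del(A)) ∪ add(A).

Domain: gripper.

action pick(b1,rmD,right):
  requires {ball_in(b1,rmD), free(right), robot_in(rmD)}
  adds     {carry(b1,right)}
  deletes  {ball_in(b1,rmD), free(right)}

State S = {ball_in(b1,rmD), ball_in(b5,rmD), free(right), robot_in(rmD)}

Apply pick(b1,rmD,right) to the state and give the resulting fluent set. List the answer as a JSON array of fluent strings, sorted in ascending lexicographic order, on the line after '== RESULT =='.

Progress:
  pre ⊆ S: {ball_in(b1,rmD), free(right), robot_in(rmD)} ⊆ S  — applicable
  S \ del = {ball_in(b5,rmD), robot_in(rmD)}
  ∪ add   = {ball_in(b5,rmD), carry(b1,right), robot_in(rmD)}

== RESULT ==
["ball_in(b5,rmD)", "carry(b1,right)", "robot_in(rmD)"]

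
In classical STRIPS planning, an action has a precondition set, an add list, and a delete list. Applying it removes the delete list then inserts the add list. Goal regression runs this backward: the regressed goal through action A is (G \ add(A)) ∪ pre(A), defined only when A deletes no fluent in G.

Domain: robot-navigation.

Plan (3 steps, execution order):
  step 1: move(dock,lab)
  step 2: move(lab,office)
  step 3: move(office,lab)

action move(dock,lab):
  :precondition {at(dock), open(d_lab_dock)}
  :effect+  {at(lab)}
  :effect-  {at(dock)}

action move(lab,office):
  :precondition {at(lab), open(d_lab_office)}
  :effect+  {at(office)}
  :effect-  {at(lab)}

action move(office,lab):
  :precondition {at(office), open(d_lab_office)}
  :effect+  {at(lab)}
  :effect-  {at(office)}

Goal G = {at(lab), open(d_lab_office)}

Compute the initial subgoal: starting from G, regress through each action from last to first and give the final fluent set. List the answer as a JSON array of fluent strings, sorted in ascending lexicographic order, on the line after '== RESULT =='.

Regress step by step:
  through step 3 (move(office,lab)): drop {at(lab)}, keep {open(d_lab_office)}, require {at(office), open(d_lab_office)}
    → {at(office), open(d_lab_office)}
  through step 2 (move(lab,office)): drop {at(office)}, keep {open(d_lab_office)}, require {at(lab), open(d_lab_office)}
    → {at(lab), open(d_lab_office)}
  through step 1 (move(dock,lab)): drop {at(lab)}, keep {open(d_lab_office)}, require {at(dock), open(d_lab_dock)}
    → {at(dock), open(d_lab_dock), open(d_lab_office)}

== RESULT ==
["at(dock)", "open(d_lab_dock)", "open(d_lab_office)"]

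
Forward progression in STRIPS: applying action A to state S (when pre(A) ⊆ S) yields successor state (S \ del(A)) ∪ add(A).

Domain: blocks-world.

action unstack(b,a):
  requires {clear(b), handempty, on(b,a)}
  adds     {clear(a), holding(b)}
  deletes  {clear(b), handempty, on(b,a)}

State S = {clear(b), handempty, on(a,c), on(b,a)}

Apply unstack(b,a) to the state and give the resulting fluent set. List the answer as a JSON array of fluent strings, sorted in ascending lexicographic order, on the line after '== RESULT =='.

Progress:
  pre ⊆ S: {clear(b), handempty, on(b,a)} ⊆ S  — applicable
  S \ del = {on(a,c)}
  ∪ add   = {clear(a), holding(b), on(a,c)}

== RESULT ==
["clear(a)", "holding(b)", "on(a,c)"]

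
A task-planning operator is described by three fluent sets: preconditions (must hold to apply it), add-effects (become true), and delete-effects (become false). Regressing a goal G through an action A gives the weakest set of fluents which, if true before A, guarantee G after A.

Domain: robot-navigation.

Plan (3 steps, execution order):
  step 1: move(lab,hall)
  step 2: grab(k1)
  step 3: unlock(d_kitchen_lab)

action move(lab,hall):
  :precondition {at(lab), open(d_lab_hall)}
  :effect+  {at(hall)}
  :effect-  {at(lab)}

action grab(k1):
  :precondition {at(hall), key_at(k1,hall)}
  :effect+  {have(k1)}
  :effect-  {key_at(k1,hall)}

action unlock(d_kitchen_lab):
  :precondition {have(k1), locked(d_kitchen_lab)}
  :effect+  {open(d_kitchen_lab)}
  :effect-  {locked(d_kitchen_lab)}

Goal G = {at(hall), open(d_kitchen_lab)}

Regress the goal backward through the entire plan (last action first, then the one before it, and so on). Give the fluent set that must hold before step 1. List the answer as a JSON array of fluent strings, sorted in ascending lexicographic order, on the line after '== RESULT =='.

Work backward from the goal:
  through step 3 (unlock(d_kitchen_lab)): drop {open(d_kitchen_lab)}, keep {at(hall)}, require {have(k1), locked(d_kitchen_lab)}
    → {at(hall), have(k1), locked(d_kitchen_lab)}
  through step 2 (grab(k1)): drop {have(k1)}, keep {at(hall), locked(d_kitchen_lab)}, require {at(hall), key_at(k1,hall)}
    → {at(hall), key_at(k1,hall), locked(d_kitchen_lab)}
  through step 1 (move(lab,hall)): drop {at(hall)}, keep {key_at(k1,hall), locked(d_kitchen_lab)}, require {at(lab), open(d_lab_hall)}
    → {at(lab), key_at(k1,hall), locked(d_kitchen_lab), open(d_lab_hall)}

== RESULT ==
["at(lab)", "key_at(k1,hall)", "locked(d_kitchen_lab)", "open(d_lab_hall)"]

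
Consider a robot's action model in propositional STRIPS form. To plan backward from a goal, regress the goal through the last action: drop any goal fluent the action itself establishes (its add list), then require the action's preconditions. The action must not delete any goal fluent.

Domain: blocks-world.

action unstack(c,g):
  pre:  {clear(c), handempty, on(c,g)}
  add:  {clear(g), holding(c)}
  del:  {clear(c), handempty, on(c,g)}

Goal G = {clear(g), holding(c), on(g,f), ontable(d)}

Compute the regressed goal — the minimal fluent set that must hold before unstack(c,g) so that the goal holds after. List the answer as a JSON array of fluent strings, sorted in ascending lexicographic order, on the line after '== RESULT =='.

Regress:
  G ∩ del = {}  (empty — regression defined)
  G \ add = {clear(g), holding(c), on(g,f), ontable(d)} \ {clear(g), holding(c)} = {on(g,f), ontable(d)}
  ∪ pre   = {on(g,f), ontable(d)} ∪ {clear(c), handempty, on(c,g)}
          = {clear(c), handempty, on(c,g), on(g,f), ontable(d)}

== RESULT ==
["clear(c)", "handempty", "on(c,g)", "on(g,f)", "ontable(d)"]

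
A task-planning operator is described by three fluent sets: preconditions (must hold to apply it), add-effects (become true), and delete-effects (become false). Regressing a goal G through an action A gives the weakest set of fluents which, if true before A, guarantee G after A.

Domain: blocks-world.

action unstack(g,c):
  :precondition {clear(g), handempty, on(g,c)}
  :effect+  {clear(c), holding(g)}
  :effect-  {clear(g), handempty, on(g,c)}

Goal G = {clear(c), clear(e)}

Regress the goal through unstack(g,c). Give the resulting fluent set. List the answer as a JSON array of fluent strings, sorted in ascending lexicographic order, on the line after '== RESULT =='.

Regress:
  G ∩ del = {}  (empty — regression defined)
  G \ add = {clear(c), clear(e)} \ {clear(c), holding(g)} = {clear(e)}
  ∪ pre   = {clear(e)} ∪ {clear(g), handempty, on(g,c)}
          = {clear(e), clear(g), handempty, on(g,c)}

== RESULT ==
["clear(e)", "clear(g)", "handempty", "on(g,c)"]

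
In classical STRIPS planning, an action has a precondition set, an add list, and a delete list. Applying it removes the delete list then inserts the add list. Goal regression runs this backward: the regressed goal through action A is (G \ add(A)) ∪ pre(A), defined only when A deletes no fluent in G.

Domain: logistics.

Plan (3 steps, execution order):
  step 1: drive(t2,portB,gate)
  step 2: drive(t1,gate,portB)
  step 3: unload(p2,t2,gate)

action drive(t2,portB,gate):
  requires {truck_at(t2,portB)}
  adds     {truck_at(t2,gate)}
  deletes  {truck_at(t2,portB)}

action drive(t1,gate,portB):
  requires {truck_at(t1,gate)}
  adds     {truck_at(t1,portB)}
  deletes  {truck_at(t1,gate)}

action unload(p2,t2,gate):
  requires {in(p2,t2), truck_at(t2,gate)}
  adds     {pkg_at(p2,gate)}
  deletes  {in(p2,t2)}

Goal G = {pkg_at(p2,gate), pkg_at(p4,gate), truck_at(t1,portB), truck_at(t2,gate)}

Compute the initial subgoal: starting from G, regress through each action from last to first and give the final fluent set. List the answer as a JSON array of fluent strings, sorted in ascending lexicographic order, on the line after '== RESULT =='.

Work backward from the goal:
  through step 3 (unload(p2,t2,gate)): drop {pkg_at(p2,gate)}, keep {pkg_at(p4,gate), truck_at(t1,portB), truck_at(t2,gate)}, require {in(p2,t2), truck_at(t2,gate)}
    → {in(p2,t2), pkg_at(p4,gate), truck_at(t1,portB), truck_at(t2,gate)}
  through step 2 (drive(t1,gate,portB)): drop {truck_at(t1,portB)}, keep {in(p2,t2), pkg_at(p4,gate), truck_at(t2,gate)}, require {truck_at(t1,gate)}
    → {in(p2,t2), pkg_at(p4,gate), truck_at(t1,gate), truck_at(t2,gate)}
  through step 1 (drive(t2,portB,gate)): drop {truck_at(t2,gate)}, keep {in(p2,t2), pkg_at(p4,gate), truck_at(t1,gate)}, require {truck_at(t2,portB)}
    → {in(p2,t2), pkg_at(p4,gate), truck_at(t1,gate), truck_at(t2,portB)}

== RESULT ==
["in(p2,t2)", "pkg_at(p4,gate)", "truck_at(t1,gate)", "truck_at(t2,portB)"]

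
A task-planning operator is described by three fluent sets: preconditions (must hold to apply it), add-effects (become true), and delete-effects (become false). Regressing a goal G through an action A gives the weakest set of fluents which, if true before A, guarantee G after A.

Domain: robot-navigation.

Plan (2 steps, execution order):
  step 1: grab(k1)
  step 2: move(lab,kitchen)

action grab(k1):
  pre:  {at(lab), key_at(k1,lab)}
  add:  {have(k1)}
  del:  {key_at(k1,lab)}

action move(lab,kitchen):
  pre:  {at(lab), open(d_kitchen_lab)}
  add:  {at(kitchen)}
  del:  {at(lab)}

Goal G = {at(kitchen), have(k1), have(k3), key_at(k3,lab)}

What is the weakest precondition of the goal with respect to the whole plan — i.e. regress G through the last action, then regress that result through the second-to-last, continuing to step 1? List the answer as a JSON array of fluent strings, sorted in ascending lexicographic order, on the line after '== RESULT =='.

Regress step by step:
  through step 2 (move(lab,kitchen)): drop {at(kitchen)}, keep {have(k1), have(k3), key_at(k3,lab)}, require {at(lab), open(d_kitchen_lab)}
    → {at(lab), have(k1), have(k3), key_at(k3,lab), open(d_kitchen_lab)}
  through step 1 (grab(k1)): drop {have(k1)}, keep {at(lab), have(k3), key_at(k3,lab), open(d_kitchen_lab)}, require {at(lab), key_at(k1,lab)}
    → {at(lab), have(k3), key_at(k1,lab), key_at(k3,lab), open(d_kitchen_lab)}

== RESULT ==
["at(lab)", "have(k3)", "key_at(k1,lab)", "key_at(k3,lab)", "open(d_kitchen_lab)"]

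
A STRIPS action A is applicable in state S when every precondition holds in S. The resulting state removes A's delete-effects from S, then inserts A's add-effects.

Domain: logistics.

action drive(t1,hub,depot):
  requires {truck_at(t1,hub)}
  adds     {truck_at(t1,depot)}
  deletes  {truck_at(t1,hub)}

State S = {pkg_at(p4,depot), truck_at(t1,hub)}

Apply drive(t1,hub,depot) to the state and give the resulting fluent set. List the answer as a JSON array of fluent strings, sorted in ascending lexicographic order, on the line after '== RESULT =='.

Progress:
  pre ⊆ S: {truck_at(t1,hub)} ⊆ S  — applicable
  S \ del = {pkg_at(p4,depot)}
  ∪ add   = {pkg_at(p4,depot), truck_at(t1,depot)}

== RESULT ==
["pkg_at(p4,depot)", "truck_at(t1,depot)"]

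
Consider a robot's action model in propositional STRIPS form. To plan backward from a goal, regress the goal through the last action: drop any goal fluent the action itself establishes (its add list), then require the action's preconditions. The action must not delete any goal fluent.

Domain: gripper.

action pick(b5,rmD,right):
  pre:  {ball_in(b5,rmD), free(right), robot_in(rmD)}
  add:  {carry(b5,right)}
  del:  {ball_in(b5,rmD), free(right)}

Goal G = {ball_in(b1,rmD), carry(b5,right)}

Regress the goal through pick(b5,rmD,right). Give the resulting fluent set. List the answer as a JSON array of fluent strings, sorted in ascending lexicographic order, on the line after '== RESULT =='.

Regress:
  G ∩ del = {}  (empty — regression defined)
  G \ add = {ball_in(b1,rmD), carry(b5,right)} \ {carry(b5,right)} = {ball_in(b1,rmD)}
  ∪ pre   = {ball_in(b1,rmD)} ∪ {ball_in(b5,rmD), free(right), robot_in(rmD)}
          = {ball_in(b1,rmD), ball_in(b5,rmD), free(right), robot_in(rmD)}

== RESULT ==
["ball_in(b1,rmD)", "ball_in(b5,rmD)", "free(right)", "robot_in(rmD)"]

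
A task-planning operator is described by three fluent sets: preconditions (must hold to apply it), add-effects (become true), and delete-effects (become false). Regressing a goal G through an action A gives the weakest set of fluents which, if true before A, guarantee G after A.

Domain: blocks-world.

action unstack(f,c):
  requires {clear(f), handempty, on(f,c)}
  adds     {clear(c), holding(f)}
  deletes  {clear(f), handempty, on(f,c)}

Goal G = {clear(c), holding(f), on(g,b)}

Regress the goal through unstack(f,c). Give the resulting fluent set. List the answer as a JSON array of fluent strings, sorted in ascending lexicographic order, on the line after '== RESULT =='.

Compute (G \ add) ∪ pre:
  G ∩ del = {}  (empty — regression defined)
  G \ add = {clear(c), holding(f), on(g,b)} \ {clear(c), holding(f)} = {on(g,b)}
  ∪ pre   = {on(g,b)} ∪ {clear(f), handempty, on(f,c)}
          = {clear(f), handempty, on(f,c), on(g,b)}

== RESULT ==
["clear(f)", "handempty", "on(f,c)", "on(g,b)"]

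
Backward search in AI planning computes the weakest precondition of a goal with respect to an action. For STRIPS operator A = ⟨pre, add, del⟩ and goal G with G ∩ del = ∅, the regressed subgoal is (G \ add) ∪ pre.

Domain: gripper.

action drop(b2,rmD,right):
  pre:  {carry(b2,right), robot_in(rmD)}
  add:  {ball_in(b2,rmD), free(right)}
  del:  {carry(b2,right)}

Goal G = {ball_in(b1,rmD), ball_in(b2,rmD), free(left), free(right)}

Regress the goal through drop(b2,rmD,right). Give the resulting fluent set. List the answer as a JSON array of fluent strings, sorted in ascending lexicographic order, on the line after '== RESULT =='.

Compute (G \ add) ∪ pre:
  G ∩ del = {}  (empty — regression defined)
  G \ add = {ball_in(b1,rmD), ball_in(b2,rmD), free(left), free(right)} \ {ball_in(b2,rmD), free(right)} = {ball_in(b1,rmD), free(left)}
  ∪ pre   = {ball_in(b1,rmD), free(left)} ∪ {carry(b2,right), robot_in(rmD)}
          = {ball_in(b1,rmD), carry(b2,right), free(left), robot_in(rmD)}

== RESULT ==
["ball_in(b1,rmD)", "carry(b2,right)", "free(left)", "robot_in(rmD)"]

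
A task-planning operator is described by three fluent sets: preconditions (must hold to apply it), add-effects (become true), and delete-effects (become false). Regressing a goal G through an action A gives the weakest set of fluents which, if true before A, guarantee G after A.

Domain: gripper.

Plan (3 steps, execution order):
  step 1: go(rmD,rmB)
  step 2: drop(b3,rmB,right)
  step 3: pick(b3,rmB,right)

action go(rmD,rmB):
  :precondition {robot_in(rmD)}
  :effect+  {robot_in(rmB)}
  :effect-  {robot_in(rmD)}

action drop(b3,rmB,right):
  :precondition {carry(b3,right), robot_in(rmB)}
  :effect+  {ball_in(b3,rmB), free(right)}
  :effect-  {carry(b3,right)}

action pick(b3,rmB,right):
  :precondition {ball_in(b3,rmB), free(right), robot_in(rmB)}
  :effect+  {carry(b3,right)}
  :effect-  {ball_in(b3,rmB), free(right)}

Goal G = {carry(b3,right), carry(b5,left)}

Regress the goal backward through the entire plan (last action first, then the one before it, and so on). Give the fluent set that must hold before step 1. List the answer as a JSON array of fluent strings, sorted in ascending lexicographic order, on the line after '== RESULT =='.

Work backward from the goal:
  through step 3 (pick(b3,rmB,right)): drop {carry(b3,right)}, keep {carry(b5,left)}, require {ball_in(b3,rmB), free(right), robot_in(rmB)}
    → {ball_in(b3,rmB), carry(b5,left), free(right), robot_in(rmB)}
  through step 2 (drop(b3,rmB,right)): drop {ball_in(b3,rmB), free(right)}, keep {carry(b5,left), robot_in(rmB)}, require {carry(b3,right), robot_in(rmB)}
    → {carry(b3,right), carry(b5,left), robot_in(rmB)}
  through step 1 (go(rmD,rmB)): drop {robot_in(rmB)}, keep {carry(b3,right), carry(b5,left)}, require {robot_in(rmD)}
    → {carry(b3,right), carry(b5,left), robot_in(rmD)}

== RESULT ==
["carry(b3,right)", "carry(b5,left)", "robot_in(rmD)"]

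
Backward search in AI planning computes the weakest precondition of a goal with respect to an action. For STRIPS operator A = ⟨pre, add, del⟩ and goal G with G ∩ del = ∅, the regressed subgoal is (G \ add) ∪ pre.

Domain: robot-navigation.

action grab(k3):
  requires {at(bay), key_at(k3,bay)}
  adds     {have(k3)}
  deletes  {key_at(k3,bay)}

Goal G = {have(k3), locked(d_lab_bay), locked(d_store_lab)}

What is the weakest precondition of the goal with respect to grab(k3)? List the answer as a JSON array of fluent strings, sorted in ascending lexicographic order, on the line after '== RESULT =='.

Regress:
  G ∩ del = {}  (empty — regression defined)
  G \ add = {have(k3), locked(d_lab_bay), locked(d_store_lab)} \ {have(k3)} = {locked(d_lab_bay), locked(d_store_lab)}
  ∪ pre   = {locked(d_lab_bay), locked(d_store_lab)} ∪ {at(bay), key_at(k3,bay)}
          = {at(bay), key_at(k3,bay), locked(d_lab_bay), locked(d_store_lab)}

== RESULT ==
["at(bay)", "key_at(k3,bay)", "locked(d_lab_bay)", "locked(d_store_lab)"]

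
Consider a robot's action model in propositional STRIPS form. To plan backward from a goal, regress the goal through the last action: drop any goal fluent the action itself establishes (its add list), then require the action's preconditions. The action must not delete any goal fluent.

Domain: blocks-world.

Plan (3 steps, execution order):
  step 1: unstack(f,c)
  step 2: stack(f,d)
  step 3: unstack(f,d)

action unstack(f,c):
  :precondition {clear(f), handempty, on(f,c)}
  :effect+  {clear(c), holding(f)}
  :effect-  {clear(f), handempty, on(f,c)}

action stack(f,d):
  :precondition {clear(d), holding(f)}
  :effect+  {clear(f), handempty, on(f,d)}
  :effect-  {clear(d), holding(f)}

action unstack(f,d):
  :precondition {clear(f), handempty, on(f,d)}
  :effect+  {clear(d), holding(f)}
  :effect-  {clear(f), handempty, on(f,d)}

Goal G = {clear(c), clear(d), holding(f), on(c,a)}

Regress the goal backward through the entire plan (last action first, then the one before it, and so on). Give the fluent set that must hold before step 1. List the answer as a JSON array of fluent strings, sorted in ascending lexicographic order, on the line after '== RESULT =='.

Regress step by step:
  through step 3 (unstack(f,d)): drop {clear(d), holding(f)}, keep {clear(c), on(c,a)}, require {clear(f), handempty, on(f,d)}
    → {clear(c), clear(f), handempty, on(c,a), on(f,d)}
  through step 2 (stack(f,d)): drop {clear(f), handempty, on(f,d)}, keep {clear(c), on(c,a)}, require {clear(d), holding(f)}
    → {clear(c), clear(d), holding(f), on(c,a)}
  through step 1 (unstack(f,c)): drop {clear(c), holding(f)}, keep {clear(d), on(c,a)}, require {clear(f), handempty, on(f,c)}
    → {clear(d), clear(f), handempty, on(c,a), on(f,c)}

== RESULT ==
["clear(d)", "clear(f)", "handempty", "on(c,a)", "on(f,c)"]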